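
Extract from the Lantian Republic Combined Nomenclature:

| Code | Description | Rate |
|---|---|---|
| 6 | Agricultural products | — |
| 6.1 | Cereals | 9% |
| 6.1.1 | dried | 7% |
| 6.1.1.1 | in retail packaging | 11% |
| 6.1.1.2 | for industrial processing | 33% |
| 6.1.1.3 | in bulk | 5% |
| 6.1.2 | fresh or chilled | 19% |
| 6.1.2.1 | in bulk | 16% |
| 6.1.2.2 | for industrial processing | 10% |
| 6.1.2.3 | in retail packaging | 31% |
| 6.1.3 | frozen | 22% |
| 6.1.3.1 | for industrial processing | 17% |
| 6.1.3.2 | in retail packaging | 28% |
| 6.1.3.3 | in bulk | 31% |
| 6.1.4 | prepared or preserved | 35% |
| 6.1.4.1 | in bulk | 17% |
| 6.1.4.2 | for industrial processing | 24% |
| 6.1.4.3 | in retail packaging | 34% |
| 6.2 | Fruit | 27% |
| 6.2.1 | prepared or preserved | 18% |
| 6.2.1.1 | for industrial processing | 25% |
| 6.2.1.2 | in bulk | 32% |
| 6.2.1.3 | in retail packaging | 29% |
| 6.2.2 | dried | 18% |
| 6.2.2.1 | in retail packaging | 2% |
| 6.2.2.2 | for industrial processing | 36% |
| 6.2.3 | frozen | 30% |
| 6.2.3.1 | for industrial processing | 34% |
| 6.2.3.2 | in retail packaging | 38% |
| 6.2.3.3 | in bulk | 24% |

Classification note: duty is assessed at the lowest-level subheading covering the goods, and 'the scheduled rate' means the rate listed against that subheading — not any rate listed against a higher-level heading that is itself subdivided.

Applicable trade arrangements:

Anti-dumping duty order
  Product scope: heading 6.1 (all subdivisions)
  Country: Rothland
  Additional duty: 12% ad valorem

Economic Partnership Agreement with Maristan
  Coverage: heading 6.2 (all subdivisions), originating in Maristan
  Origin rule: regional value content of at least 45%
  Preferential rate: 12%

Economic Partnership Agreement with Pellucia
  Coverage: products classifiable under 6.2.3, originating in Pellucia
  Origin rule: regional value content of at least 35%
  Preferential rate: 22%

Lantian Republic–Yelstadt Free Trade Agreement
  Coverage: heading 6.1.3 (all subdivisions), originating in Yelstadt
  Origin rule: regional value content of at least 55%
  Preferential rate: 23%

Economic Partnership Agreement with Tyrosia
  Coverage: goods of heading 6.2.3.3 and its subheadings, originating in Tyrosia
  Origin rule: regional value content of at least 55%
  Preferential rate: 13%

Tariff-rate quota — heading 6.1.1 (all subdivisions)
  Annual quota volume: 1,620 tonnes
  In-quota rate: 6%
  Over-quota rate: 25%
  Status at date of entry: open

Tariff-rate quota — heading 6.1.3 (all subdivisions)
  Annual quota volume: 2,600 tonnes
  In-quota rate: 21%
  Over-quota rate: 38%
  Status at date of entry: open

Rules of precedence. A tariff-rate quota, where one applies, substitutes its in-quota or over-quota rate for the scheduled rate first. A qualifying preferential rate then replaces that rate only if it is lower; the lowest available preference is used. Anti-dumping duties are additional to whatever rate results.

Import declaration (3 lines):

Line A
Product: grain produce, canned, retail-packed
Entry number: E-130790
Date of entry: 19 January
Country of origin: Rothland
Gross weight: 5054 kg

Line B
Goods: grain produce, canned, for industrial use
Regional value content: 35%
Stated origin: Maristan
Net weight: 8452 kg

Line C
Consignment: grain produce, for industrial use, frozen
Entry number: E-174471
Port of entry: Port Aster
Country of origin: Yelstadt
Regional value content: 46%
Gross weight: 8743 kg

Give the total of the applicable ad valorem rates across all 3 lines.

91%

Line A: grain → 6.1; canned → 6.1.4; retail-packed → 6.1.4.3. Scheduled 34%. anti-dumping (Rothland, 6.1): +12%; total 34% + 12% = 46%. → 46%.
Line B: grain → 6.1; canned → 6.1.4; for industrial use → 6.1.4.2. Scheduled 24%. Maristan agreement on 6.2: 6.1.4.2 not covered. → 24%.
Line C: grain → 6.1; frozen → 6.1.3; for industrial use → 6.1.3.1. Scheduled 17%. quota on 6.1.3 open → in-quota 21%; Yelstadt agreement on 6.1.3: RVC < 55%. → 21%.
Sum: 46% + 24% + 21% = 91%.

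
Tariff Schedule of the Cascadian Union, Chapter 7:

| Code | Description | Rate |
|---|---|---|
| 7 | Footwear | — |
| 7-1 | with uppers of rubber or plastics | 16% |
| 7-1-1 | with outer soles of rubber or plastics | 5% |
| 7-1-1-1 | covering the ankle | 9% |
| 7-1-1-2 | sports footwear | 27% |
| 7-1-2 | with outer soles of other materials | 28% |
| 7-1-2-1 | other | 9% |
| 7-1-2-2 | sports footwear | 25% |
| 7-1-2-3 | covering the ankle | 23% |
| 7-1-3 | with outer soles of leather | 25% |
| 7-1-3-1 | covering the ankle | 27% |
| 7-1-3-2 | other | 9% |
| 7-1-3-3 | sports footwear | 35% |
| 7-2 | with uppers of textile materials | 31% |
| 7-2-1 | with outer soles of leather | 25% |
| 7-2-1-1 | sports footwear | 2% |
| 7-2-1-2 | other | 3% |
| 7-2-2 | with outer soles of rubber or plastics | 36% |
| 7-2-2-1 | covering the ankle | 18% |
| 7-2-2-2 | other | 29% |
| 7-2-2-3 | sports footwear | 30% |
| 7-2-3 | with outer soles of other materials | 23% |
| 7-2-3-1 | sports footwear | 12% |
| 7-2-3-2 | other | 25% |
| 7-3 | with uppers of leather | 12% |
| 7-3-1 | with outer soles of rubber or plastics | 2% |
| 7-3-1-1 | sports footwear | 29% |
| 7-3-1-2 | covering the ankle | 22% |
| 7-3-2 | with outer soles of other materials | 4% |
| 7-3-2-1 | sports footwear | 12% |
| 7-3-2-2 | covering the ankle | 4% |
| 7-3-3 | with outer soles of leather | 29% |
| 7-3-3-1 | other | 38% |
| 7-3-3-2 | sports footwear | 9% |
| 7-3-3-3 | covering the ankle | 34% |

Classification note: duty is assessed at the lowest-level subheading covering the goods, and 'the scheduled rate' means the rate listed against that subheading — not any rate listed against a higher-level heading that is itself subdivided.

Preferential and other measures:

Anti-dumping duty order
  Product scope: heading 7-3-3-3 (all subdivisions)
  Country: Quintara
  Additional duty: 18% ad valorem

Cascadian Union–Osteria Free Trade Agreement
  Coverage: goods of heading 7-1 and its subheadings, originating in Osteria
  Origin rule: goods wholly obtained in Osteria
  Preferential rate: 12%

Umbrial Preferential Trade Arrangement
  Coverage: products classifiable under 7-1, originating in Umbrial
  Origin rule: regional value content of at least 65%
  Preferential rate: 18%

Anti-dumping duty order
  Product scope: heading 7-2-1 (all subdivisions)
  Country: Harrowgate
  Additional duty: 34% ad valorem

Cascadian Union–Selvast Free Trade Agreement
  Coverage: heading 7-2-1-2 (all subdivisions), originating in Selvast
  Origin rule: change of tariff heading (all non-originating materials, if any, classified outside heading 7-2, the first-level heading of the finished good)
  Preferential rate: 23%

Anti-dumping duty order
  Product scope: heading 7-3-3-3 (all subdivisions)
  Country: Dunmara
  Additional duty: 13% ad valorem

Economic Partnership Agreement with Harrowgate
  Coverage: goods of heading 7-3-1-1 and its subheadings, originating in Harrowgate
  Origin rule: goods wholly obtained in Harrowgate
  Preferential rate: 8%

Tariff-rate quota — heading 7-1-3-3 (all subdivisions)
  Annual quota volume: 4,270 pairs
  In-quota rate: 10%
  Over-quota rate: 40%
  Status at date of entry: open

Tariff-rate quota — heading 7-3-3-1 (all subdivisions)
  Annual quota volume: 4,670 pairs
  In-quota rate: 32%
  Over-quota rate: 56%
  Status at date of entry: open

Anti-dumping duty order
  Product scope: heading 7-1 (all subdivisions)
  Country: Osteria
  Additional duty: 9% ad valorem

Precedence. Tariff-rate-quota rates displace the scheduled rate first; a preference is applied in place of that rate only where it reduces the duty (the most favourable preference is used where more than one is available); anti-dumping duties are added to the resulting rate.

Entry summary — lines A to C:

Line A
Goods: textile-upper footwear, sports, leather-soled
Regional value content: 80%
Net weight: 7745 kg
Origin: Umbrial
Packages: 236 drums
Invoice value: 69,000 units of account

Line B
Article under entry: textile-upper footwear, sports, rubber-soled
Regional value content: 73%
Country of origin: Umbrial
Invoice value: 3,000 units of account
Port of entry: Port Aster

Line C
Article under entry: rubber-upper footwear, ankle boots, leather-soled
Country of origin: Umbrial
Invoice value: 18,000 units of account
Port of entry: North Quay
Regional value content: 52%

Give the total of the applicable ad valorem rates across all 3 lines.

59%

Line A: textile-upper → 7-2; leather-soled → 7-2-1; sports → 7-2-1-1. Scheduled 2%. Umbrial agreement on 7-1: 7-2-1-1 not covered. → 2%.
Line B: textile-upper → 7-2; rubber-soled → 7-2-2; sports → 7-2-2-3. Scheduled 30%. Umbrial agreement on 7-1: 7-2-2-3 not covered. → 30%.
Line C: rubber-upper → 7-1; leather-soled → 7-1-3; ankle boots → 7-1-3-1. Scheduled 27%. Umbrial agreement on 7-1: RVC < 65%. → 27%.
Sum: 2% + 30% + 27% = 59%.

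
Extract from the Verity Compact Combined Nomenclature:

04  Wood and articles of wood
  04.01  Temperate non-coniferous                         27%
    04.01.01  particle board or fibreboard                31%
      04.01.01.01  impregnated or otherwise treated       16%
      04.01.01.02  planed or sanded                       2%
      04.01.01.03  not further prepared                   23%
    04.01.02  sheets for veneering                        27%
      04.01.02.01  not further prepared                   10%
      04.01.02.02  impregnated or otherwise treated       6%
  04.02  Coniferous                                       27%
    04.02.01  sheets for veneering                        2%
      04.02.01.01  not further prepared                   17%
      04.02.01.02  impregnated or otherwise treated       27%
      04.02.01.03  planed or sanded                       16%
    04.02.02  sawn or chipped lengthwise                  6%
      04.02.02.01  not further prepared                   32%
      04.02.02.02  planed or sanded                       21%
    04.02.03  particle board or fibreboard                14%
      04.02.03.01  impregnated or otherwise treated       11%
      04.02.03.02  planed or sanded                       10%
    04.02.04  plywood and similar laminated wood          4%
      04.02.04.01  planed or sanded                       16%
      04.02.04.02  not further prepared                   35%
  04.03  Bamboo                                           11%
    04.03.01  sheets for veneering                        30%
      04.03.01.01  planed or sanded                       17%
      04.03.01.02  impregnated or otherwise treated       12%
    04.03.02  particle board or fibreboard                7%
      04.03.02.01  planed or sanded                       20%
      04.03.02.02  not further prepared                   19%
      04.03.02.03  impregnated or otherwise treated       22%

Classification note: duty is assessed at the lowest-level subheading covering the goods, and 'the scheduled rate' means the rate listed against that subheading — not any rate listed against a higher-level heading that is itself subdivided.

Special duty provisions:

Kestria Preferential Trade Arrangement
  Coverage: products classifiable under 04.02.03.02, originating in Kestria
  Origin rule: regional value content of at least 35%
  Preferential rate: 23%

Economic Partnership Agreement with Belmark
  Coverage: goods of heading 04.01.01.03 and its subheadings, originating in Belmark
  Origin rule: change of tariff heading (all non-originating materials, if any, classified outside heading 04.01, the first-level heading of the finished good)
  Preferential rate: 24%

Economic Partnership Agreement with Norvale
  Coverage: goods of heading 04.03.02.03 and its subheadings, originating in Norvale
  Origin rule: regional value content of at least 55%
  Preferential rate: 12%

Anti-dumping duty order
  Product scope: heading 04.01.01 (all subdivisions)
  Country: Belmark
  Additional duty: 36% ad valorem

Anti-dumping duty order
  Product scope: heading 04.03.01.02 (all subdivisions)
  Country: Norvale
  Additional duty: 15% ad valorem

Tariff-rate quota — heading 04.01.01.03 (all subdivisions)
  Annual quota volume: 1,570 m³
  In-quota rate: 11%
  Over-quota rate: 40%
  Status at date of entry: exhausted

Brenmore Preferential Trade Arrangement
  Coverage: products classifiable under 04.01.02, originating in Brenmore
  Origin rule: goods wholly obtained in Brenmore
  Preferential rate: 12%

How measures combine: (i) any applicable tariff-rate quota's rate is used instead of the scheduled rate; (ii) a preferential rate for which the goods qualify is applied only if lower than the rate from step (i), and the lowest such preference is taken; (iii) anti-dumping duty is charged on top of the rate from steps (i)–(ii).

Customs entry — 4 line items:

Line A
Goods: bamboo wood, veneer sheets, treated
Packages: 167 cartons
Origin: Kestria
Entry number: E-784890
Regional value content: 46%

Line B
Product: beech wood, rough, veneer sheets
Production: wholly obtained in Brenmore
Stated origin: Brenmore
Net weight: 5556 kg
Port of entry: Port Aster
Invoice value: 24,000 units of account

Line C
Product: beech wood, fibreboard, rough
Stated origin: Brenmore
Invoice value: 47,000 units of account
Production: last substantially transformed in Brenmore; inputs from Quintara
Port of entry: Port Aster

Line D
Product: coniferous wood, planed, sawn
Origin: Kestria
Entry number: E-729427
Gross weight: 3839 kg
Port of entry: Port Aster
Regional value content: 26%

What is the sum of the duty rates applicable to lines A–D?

83%

Line A: bamboo → 04.03; veneer sheets → 04.03.01; treated → 04.03.01.02. Scheduled 12%. Kestria agreement on 04.02.03.02: 04.03.01.02 not covered. → 12%.
Line B: beech → 04.01; veneer sheets → 04.01.02; rough → 04.01.02.01. Scheduled 10%. Brenmore agreement on 04.01.02: wholly obtained → 12% available; preference 12% not lower than 10% → no reduction. → 10%.
Line C: beech → 04.01; fibreboard → 04.01.01; rough → 04.01.01.03. Scheduled 23%. quota on 04.01.01.03 exhausted → over-quota 40%; Brenmore agreement on 04.01.02: 04.01.01.03 not covered. → 40%.
Line D: coniferous → 04.02; sawn → 04.02.02; planed → 04.02.02.02. Scheduled 21%. Kestria agreement on 04.02.03.02: 04.02.02.02 not covered. → 21%.
Sum: 12% + 10% + 40% + 21% = 83%.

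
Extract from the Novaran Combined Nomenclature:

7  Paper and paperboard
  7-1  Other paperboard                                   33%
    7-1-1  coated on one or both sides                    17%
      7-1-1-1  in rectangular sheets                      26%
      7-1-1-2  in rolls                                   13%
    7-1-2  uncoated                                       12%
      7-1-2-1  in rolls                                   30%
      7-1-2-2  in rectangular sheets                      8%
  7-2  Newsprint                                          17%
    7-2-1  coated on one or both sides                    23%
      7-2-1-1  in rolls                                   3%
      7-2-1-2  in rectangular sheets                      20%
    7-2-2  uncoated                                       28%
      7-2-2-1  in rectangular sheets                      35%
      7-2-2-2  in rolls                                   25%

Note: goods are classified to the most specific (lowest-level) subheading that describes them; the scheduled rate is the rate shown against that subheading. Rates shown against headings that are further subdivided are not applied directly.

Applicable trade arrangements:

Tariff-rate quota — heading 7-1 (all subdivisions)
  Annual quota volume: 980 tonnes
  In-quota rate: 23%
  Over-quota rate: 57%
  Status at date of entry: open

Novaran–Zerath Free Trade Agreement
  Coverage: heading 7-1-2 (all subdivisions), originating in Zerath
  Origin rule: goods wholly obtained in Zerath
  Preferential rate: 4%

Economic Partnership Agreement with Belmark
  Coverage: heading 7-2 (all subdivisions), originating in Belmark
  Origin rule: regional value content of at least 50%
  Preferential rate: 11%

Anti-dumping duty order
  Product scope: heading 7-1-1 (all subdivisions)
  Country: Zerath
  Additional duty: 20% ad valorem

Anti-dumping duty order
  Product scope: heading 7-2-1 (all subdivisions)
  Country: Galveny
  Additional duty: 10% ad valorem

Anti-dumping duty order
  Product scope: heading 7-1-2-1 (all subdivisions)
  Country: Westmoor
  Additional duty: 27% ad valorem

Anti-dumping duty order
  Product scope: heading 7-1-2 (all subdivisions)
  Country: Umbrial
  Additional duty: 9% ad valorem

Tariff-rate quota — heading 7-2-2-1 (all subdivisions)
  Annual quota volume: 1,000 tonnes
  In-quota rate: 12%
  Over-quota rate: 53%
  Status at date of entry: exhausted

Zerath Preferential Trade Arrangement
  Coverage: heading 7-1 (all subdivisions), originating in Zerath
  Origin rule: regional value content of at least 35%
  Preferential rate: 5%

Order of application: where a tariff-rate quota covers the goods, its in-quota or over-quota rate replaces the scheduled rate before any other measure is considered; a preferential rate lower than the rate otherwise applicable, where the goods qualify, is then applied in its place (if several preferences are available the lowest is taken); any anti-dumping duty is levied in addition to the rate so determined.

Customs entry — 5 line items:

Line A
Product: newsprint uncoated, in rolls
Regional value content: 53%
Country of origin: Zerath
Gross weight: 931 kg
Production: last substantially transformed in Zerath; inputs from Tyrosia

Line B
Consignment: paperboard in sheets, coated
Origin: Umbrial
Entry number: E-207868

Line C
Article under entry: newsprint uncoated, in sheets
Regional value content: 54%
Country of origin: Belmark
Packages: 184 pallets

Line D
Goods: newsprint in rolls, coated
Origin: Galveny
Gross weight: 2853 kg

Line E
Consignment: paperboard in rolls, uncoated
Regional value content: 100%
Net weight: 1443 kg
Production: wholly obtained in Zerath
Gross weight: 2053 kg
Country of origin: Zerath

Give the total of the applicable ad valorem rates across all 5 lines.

Line A: newsprint → 7-2; uncoated → 7-2-2; in rolls → 7-2-2-2. Scheduled 25%. Zerath agreement on 7-1-2: 7-2-2-2 not covered; Zerath agreement on 7-1: 7-2-2-2 not covered. → 25%.
Line B: paperboard → 7-1; coated → 7-1-1; in sheets → 7-1-1-1. Scheduled 26%. quota on 7-1 open → in-quota 23%. → 23%.
Line C: newsprint → 7-2; uncoated → 7-2-2; in sheets → 7-2-2-1. Scheduled 35%. quota on 7-2-2-1 exhausted → over-quota 53%; Belmark agreement on 7-2: RVC ≥ 50% → 11% available; preferential 11%. → 11%.
Line D: newsprint → 7-2; coated → 7-2-1; in rolls → 7-2-1-1. Scheduled 3%. anti-dumping (Galveny, 7-2-1): +10%; total 3% + 10% = 13%. → 13%.
Line E: paperboard → 7-1; uncoated → 7-1-2; in rolls → 7-1-2-1. Scheduled 30%. quota on 7-1 open → in-quota 23%; Zerath agreement on 7-1-2: wholly obtained → 4% available; Zerath agreement on 7-1: RVC ≥ 35% → 5% available; preferential 4%. → 4%.
Sum: 25% + 23% + 11% + 13% + 4% = 76%.

76%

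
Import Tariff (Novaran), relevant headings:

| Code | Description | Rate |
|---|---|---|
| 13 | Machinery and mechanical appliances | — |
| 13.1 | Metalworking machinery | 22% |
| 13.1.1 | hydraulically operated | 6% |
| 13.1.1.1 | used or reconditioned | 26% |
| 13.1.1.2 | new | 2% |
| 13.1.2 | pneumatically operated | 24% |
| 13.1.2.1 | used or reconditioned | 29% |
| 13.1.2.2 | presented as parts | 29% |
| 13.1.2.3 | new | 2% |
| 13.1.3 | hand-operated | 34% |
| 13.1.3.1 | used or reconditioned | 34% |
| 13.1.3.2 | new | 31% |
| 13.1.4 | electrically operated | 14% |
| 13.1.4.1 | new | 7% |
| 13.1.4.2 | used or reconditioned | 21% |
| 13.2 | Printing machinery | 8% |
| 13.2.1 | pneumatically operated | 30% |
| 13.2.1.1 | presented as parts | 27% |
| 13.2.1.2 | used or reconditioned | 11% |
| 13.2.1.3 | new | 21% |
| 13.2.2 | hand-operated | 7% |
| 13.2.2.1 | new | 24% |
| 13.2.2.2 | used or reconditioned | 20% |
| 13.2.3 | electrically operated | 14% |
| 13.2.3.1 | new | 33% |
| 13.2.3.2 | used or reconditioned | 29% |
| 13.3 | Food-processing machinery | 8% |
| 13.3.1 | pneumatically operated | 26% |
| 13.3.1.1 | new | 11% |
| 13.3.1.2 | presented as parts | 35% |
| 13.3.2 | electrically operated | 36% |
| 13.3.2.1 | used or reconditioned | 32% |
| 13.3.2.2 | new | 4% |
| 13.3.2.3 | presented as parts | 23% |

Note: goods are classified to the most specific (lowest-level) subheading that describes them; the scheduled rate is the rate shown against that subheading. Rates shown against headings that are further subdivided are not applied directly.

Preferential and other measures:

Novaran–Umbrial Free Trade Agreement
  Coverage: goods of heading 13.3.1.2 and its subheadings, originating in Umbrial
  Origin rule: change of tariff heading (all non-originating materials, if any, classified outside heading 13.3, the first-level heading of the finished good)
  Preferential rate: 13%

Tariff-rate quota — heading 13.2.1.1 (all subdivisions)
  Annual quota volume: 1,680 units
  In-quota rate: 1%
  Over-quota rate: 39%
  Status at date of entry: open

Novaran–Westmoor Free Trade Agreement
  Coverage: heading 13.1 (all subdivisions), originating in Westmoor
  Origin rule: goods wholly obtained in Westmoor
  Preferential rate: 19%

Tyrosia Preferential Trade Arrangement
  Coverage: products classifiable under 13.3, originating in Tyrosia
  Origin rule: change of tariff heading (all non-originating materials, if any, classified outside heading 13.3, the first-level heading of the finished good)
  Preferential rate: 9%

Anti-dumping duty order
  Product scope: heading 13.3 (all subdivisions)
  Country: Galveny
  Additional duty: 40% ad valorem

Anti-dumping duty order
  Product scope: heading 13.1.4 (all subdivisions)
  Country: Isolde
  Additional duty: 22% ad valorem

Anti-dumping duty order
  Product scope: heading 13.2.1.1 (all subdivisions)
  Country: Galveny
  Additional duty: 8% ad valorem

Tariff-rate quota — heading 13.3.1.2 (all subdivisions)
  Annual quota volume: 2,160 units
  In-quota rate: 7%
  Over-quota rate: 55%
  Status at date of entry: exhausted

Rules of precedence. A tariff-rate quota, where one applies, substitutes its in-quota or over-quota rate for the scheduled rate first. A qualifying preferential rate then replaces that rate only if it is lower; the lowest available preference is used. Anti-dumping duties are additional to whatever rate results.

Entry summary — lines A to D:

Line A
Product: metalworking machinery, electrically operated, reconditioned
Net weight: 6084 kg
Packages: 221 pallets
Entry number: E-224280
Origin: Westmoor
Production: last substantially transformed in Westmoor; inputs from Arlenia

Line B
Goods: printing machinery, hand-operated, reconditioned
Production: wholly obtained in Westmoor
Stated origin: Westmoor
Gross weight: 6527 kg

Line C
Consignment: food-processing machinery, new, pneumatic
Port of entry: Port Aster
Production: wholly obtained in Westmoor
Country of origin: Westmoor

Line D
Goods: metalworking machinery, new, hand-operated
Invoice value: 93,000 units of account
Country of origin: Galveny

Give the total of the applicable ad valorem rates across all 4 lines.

Line A: metalworking → 13.1; electrically operated → 13.1.4; reconditioned → 13.1.4.2. Scheduled 21%. Westmoor agreement on 13.1: not wholly obtained. → 21%.
Line B: printing → 13.2; hand-operated → 13.2.2; reconditioned → 13.2.2.2. Scheduled 20%. Westmoor agreement on 13.1: 13.2.2.2 not covered. → 20%.
Line C: food-processing → 13.3; pneumatic → 13.3.1; new → 13.3.1.1. Scheduled 11%. Westmoor agreement on 13.1: 13.3.1.1 not covered. → 11%.
Line D: metalworking → 13.1; hand-operated → 13.1.3; new → 13.1.3.2. Scheduled 31%. No special measure applies. → 31%.
Sum: 21% + 20% + 11% + 31% = 83%.

83%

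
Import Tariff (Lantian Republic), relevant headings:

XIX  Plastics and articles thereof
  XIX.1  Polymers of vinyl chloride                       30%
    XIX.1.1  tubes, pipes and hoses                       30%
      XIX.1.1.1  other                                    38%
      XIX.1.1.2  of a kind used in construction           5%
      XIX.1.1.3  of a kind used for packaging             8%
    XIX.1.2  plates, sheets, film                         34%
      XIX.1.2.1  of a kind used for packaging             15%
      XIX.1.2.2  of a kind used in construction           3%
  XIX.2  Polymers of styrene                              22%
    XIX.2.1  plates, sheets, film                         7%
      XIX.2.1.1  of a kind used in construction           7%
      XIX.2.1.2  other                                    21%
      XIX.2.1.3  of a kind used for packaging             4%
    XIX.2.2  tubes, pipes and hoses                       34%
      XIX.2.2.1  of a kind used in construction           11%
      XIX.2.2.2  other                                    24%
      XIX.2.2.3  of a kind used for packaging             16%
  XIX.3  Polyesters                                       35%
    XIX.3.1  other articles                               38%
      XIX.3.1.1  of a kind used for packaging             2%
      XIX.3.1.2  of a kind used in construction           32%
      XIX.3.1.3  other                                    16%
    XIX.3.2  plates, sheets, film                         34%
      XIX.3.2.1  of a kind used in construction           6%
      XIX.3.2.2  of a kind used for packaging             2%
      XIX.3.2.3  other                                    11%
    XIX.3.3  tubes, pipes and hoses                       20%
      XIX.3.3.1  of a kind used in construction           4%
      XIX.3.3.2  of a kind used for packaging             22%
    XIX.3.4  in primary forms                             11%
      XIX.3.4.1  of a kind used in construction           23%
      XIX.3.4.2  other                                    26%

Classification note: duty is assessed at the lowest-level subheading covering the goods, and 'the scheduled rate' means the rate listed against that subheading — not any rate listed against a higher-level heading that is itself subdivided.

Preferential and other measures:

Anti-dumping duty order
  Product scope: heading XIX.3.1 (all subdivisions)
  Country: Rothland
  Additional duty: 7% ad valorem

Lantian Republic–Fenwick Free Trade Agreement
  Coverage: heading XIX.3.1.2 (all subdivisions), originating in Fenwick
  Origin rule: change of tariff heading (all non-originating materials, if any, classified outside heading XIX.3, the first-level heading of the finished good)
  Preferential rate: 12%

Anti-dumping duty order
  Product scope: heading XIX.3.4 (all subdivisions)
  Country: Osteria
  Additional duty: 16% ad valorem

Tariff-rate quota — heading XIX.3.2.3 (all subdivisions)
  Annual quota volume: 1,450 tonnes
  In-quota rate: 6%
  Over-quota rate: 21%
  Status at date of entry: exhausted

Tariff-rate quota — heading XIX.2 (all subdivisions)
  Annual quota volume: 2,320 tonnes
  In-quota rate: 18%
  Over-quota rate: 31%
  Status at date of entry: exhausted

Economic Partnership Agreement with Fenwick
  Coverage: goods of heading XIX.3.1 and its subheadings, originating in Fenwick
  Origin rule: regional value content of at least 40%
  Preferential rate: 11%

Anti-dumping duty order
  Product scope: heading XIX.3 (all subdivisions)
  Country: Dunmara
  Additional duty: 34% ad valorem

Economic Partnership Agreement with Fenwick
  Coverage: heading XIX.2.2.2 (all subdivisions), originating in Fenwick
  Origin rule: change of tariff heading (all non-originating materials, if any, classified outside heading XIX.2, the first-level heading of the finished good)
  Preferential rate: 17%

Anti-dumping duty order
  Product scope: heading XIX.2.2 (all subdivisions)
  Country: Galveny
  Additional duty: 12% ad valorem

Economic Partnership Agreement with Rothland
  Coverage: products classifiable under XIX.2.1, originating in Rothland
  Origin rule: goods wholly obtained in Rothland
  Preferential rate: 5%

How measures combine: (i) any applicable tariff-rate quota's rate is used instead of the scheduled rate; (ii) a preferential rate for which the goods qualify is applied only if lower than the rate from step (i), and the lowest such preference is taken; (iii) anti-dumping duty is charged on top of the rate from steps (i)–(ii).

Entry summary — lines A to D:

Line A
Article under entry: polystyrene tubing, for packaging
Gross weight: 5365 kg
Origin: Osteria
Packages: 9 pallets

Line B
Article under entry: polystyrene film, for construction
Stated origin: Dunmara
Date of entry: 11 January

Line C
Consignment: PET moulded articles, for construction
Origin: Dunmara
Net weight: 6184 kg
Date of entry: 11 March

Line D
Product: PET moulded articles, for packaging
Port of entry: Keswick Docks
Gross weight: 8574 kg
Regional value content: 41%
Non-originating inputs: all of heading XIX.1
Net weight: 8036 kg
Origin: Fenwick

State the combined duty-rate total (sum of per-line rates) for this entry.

Line A: polystyrene → XIX.2; tubing → XIX.2.2; for packaging → XIX.2.2.3. Scheduled 16%. quota on XIX.2 exhausted → over-quota 31%. → 31%.
Line B: polystyrene → XIX.2; film → XIX.2.1; for construction → XIX.2.1.1. Scheduled 7%. quota on XIX.2 exhausted → over-quota 31%. → 31%.
Line C: PET → XIX.3; moulded articles → XIX.3.1; for construction → XIX.3.1.2. Scheduled 32%. anti-dumping (Dunmara, XIX.3): +34%; total 32% + 34% = 66%. → 66%.
Line D: PET → XIX.3; moulded articles → XIX.3.1; for packaging → XIX.3.1.1. Scheduled 2%. Fenwick agreement on XIX.3.1.2: XIX.3.1.1 not covered; Fenwick agreement on XIX.3.1: RVC ≥ 40% → 11% available; Fenwick agreement on XIX.2.2.2: XIX.3.1.1 not covered; preference 11% not lower than 2% → no reduction. → 2%.
Sum: 31% + 31% + 66% + 2% = 130%.

130%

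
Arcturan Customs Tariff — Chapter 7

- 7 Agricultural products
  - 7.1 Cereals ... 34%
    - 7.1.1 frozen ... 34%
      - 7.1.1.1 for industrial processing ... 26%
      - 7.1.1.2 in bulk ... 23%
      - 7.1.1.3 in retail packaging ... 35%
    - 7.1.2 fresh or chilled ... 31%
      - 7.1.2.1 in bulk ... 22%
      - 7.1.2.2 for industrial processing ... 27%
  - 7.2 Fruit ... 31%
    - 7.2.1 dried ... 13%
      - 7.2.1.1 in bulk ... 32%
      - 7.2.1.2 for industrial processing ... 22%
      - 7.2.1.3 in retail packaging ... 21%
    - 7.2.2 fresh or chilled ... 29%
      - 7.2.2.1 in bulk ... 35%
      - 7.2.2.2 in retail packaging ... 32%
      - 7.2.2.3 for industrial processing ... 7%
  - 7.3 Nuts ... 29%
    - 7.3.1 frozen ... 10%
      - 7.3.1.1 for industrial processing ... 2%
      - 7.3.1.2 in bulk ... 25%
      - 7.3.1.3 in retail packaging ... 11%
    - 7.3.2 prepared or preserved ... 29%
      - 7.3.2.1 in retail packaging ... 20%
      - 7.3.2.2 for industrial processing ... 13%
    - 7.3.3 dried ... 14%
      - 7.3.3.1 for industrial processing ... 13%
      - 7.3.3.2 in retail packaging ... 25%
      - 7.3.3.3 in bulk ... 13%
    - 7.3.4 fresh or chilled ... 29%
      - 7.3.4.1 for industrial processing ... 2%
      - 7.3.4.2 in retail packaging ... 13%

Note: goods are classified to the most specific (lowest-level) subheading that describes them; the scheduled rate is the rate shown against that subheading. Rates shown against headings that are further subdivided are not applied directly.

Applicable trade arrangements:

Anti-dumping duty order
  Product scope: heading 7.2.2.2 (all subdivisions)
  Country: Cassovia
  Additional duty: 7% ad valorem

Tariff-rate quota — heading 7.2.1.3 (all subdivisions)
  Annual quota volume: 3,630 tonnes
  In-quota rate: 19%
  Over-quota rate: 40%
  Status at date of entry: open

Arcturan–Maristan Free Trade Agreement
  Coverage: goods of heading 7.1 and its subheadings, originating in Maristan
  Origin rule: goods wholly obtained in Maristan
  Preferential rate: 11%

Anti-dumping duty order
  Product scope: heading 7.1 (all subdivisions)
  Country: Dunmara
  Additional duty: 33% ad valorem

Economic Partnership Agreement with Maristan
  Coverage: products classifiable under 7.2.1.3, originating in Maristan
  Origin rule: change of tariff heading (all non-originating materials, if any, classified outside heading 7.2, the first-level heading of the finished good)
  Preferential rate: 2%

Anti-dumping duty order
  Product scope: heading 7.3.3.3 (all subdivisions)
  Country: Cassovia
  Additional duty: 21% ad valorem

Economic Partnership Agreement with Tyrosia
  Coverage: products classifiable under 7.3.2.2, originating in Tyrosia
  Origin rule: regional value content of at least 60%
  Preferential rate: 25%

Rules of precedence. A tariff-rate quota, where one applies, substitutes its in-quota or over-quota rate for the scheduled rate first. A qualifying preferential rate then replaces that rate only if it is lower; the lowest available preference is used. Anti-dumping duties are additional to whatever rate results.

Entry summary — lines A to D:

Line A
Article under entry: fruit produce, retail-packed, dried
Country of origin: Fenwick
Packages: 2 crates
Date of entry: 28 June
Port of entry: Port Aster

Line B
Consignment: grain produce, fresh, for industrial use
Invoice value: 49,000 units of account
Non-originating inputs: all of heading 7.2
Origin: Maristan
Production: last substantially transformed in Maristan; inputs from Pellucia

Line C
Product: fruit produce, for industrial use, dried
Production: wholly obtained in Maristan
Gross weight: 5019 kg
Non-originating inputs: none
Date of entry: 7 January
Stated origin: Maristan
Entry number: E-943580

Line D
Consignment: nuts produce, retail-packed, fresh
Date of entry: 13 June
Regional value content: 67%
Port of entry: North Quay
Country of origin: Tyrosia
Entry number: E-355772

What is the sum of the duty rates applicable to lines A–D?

81%

Line A: fruit → 7.2; dried → 7.2.1; retail-packed → 7.2.1.3. Scheduled 21%. quota on 7.2.1.3 open → in-quota 19%. → 19%.
Line B: grain → 7.1; fresh → 7.1.2; for industrial use → 7.1.2.2. Scheduled 27%. Maristan agreement on 7.1: not wholly obtained; Maristan agreement on 7.2.1.3: 7.1.2.2 not covered. → 27%.
Line C: fruit → 7.2; dried → 7.2.1; for industrial use → 7.2.1.2. Scheduled 22%. Maristan agreement on 7.1: 7.2.1.2 not covered; Maristan agreement on 7.2.1.3: 7.2.1.2 not covered. → 22%.
Line D: nuts → 7.3; fresh → 7.3.4; retail-packed → 7.3.4.2. Scheduled 13%. Tyrosia agreement on 7.3.2.2: 7.3.4.2 not covered. → 13%.
Sum: 19% + 27% + 22% + 13% = 81%.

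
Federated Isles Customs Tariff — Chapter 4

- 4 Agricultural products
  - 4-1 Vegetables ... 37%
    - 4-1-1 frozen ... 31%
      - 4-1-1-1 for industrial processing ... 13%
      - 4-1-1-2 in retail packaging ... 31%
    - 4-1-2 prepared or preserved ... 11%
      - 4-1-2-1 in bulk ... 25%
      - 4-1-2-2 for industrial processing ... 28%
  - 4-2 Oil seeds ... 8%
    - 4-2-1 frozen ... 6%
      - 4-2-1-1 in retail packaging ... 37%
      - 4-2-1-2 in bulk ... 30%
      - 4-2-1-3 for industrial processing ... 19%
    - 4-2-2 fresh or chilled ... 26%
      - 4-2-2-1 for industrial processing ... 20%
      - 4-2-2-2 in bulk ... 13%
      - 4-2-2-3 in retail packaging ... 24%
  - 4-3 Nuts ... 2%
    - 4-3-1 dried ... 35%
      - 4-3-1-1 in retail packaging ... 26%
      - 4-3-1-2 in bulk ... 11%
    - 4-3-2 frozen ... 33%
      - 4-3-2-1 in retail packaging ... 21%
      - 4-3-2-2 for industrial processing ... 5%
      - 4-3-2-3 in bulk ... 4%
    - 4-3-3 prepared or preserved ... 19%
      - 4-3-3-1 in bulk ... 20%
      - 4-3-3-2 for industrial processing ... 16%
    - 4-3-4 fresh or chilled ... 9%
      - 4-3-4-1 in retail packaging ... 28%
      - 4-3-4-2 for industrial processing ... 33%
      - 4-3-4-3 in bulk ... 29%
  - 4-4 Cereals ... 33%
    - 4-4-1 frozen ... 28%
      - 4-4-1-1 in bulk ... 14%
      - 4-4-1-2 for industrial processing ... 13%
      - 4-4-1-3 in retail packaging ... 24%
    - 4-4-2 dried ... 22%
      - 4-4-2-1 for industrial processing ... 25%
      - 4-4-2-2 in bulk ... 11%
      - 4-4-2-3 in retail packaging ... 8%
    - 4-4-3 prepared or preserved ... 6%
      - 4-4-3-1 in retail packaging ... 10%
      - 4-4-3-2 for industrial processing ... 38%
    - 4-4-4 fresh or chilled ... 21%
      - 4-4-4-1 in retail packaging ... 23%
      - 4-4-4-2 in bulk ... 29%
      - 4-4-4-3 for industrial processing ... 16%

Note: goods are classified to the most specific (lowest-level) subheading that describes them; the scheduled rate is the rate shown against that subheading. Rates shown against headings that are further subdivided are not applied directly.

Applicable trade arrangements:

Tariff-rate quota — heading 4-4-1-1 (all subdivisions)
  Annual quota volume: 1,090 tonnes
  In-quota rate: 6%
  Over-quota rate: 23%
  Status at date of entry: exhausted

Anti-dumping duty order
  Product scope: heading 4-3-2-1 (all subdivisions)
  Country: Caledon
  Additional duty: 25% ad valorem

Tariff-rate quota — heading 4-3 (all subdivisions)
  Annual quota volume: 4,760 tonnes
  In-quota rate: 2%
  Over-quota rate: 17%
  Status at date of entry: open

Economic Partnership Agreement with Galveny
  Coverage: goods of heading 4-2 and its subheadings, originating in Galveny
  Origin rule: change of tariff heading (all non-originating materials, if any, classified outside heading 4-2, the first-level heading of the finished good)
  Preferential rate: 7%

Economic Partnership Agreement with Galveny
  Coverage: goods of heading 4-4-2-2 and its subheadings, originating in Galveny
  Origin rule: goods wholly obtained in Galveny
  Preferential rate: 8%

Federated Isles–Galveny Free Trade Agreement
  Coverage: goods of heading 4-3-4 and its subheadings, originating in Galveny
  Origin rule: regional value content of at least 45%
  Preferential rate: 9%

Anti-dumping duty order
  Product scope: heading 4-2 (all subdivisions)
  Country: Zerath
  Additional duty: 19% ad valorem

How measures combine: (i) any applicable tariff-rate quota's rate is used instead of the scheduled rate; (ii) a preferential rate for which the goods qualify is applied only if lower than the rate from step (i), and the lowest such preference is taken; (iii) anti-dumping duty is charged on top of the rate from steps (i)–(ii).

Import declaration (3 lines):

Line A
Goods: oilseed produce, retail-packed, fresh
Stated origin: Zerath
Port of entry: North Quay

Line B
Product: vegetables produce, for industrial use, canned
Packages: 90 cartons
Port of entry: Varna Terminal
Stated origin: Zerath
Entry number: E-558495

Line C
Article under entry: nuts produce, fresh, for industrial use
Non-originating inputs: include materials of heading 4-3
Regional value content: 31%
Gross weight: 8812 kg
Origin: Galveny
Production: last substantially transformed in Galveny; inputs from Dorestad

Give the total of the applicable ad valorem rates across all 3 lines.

Line A: oilseed → 4-2; fresh → 4-2-2; retail-packed → 4-2-2-3. Scheduled 24%. anti-dumping (Zerath, 4-2): +19%; total 24% + 19% = 43%. → 43%.
Line B: vegetables → 4-1; canned → 4-1-2; for industrial use → 4-1-2-2. Scheduled 28%. No special measure applies. → 28%.
Line C: nuts → 4-3; fresh → 4-3-4; for industrial use → 4-3-4-2. Scheduled 33%. quota on 4-3 open → in-quota 2%; Galveny agreement on 4-2: 4-3-4-2 not covered; Galveny agreement on 4-4-2-2: 4-3-4-2 not covered; Galveny agreement on 4-3-4: RVC < 45%. → 2%.
Sum: 43% + 28% + 2% = 73%.

73%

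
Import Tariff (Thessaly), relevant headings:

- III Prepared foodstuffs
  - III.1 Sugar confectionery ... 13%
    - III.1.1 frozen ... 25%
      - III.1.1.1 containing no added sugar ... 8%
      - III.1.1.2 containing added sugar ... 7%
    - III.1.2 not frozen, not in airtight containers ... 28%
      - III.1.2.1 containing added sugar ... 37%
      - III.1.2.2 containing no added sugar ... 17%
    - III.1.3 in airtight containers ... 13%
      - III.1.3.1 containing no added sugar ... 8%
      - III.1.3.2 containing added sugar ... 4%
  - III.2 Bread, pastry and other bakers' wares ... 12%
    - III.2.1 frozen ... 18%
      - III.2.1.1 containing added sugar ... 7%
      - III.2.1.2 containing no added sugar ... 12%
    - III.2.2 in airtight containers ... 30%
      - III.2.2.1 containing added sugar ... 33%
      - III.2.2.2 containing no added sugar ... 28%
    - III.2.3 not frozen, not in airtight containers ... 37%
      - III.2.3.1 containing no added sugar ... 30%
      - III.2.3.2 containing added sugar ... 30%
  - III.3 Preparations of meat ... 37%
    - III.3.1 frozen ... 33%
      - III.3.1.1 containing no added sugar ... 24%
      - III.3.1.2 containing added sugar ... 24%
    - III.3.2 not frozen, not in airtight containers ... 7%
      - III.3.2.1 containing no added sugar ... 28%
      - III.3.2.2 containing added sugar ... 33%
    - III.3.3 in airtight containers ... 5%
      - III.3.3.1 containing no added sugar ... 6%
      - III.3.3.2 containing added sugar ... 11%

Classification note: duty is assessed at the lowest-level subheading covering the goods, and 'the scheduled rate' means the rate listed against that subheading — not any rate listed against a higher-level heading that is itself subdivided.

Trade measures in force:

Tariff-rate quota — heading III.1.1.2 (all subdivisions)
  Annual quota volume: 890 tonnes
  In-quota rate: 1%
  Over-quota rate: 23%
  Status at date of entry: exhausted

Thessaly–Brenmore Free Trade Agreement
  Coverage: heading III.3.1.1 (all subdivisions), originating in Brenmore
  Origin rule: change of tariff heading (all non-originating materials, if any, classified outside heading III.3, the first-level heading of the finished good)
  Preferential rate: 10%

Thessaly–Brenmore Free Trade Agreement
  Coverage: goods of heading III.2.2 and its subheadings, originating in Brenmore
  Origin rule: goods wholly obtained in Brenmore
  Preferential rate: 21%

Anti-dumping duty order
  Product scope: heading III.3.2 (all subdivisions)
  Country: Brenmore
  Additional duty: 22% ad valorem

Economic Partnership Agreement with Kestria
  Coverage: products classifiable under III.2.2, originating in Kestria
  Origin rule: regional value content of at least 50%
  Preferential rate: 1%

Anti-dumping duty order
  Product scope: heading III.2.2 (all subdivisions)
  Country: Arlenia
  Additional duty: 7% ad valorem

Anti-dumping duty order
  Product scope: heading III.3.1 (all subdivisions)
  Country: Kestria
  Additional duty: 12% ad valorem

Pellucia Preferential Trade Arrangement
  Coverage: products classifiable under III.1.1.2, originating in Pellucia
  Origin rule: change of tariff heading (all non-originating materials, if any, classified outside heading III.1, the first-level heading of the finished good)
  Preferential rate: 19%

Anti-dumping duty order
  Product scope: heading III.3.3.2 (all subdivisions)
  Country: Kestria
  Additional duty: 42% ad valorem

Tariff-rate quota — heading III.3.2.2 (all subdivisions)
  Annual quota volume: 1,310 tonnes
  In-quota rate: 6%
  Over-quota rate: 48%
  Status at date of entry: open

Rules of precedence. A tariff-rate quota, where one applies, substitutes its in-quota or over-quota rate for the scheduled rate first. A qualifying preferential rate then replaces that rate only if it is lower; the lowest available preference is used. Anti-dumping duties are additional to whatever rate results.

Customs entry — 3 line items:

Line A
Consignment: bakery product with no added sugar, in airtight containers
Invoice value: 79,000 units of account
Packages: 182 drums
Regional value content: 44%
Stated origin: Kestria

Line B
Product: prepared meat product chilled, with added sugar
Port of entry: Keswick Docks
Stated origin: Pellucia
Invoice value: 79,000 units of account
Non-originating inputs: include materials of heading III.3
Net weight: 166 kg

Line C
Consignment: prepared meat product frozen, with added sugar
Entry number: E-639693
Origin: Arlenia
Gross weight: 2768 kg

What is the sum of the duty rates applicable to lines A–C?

58%

Line A: bakery product → III.2; in airtight containers → III.2.2; with no added sugar → III.2.2.2. Scheduled 28%. Kestria agreement on III.2.2: RVC < 50%. → 28%.
Line B: prepared meat product → III.3; chilled → III.3.2; with added sugar → III.3.2.2. Scheduled 33%. quota on III.3.2.2 open → in-quota 6%; Pellucia agreement on III.1.1.2: III.3.2.2 not covered. → 6%.
Line C: prepared meat product → III.3; frozen → III.3.1; with added sugar → III.3.1.2. Scheduled 24%. No special measure applies. → 24%.
Sum: 28% + 6% + 24% = 58%.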